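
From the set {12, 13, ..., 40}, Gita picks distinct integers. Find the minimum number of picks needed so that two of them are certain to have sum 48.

Two chosen integers sum to 48 exactly when both halves of some pair {x, 48−x} with 12 ≤ x ≤ 48−x ≤ 36 are chosen — 12 such pairs.
The remaining 5 elements (those with no distinct partner in range) can never complete a 48-sum, so the worst case takes all of them and one from each pair: 5 + 12 = 17.
By pigeonhole, the 18th integer has to be the second member of some pair, so 17 + 1 = 18.

18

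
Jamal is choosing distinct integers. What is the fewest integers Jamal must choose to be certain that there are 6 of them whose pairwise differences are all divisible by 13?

Integers whose pairwise differences are multiples of 13 are exactly those sharing a remainder mod 13. By pigeonhole, the 13 residue classes mod 13 are the pigeonholes.
With 65 integers one could put 5 in each residue class and have no class reach 6.
The 66th integer pushes some class to 6, so 13·5 + 1 = 66.

66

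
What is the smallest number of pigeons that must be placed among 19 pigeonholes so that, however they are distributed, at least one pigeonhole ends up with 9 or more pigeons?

With 152 pigeons one could put exactly 8 in each of the 19 pigeonholes, and no pigeonhole would reach 9.
One more pigeon must land in a pigeonhole that already has 8, giving it 9.
So 19 × 8 + 1 = 153 pigeons are required.

153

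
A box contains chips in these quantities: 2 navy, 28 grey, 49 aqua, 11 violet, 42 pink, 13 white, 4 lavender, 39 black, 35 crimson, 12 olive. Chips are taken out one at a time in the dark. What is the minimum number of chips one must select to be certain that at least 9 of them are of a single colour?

71

Pigeonhole: the 10 colours are the holes; the chips drawn are the pigeons.
To avoid 9 of any one colour, the worst case takes at most 8 of each colour, or every chip of a colour that has fewer than 8.
That gives 2 + 8 + 8 + 8 + 8 + 8 + 4 + 8 + 8 + 8 = 70 chips with no colour reaching 9.
The next chip forces some colour to 9, so 70 + 1 = 71.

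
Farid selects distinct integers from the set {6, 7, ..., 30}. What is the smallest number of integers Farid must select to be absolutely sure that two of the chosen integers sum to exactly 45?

Two chosen integers sum to 45 exactly when both halves of some pair {x, 45−x} with 15 ≤ x ≤ 45−x ≤ 30 are chosen — 8 such pairs.
The remaining 9 elements (those with no distinct partner in range) can never complete a 45-sum, so the worst case takes all of them and one from each pair: 9 + 8 = 17.
The 18th integer has to be the second member of some pair, so 17 + 1 = 18.

18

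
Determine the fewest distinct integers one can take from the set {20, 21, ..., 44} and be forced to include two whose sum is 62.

15

Group the elements by complementary pair {x, 62−x}: {20,42}, {21,41}, {22,40}, …, giving 11 two-element pairs, the single value 31 (it cannot pair with itself since the integers are distinct), and 2 integers whose partner 62−x falls outside [20,44].
Treating each of those 14 groups as a pigeonhole, one can pick one integer per group — 14 integers — with no two summing to 62.
The 15th integer lands in an occupied pair, forcing a sum of 62.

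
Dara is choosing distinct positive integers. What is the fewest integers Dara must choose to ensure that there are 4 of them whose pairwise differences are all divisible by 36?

Integers whose pairwise differences are multiples of 36 are exactly those sharing a remainder mod 36. Pigeonhole: the 36 residue classes mod 36 are the pigeonholes.
With 108 integers one could put 3 in each residue class and have no class reach 4.
The 109th integer pushes some class to 4, so 36·3 + 1 = 109.

109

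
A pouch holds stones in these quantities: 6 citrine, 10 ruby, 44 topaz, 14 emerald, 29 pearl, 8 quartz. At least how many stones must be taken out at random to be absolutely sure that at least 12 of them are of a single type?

Pigeonhole: put each drawn stone into a box by type. The largest draw with every box below 12 takes min(count, 11) from each type; types with fewer than 11 contribute all they have.
Σ min(cᵢ, 11) = 6 + 10 + 11 + 11 + 11 + 8 = 57.
Draw number 57 + 1 = 58 must push one box to 12.

58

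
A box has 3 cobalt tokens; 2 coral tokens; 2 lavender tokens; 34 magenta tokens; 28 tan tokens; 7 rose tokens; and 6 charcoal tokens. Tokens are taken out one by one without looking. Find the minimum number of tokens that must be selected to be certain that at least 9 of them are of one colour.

By pigeonhole, the 7 colours are the holes; the tokens drawn are the pigeons.
To avoid 9 of any one colour, the worst case takes at most 8 of each colour, or every token of a colour that has fewer than 8.
That gives 3 + 2 + 2 + 8 + 8 + 7 + 6 = 36 tokens with no colour reaching 9.
The next token forces some colour to 9, so 36 + 1 = 37.

37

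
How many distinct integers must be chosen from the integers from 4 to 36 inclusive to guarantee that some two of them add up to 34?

21

A set avoiding the sum 34 can contain at most one of each pair {x, 34−x}, plus the 7 elements whose complement lies outside the range or equal to its own complement.
The integers 17, …, 36 (20 of them) are such a set: any two sum to at least 17+18 = 35 > 34.
By pigeonhole, any 21st integer completes one of the 13 pairs, so 21 choices force a sum of 34.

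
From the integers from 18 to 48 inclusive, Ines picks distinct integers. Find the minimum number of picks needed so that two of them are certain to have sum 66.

A set avoiding the sum 66 can contain at most one of each pair {x, 66−x}, plus the 1 element equal to its own complement.
The integers 33, …, 48 (16 of them) are such a set: any two sum to at least 33+34 = 67 > 66.
Any 17th integer completes one of the 15 pairs, so 17 choices force a sum of 66.

17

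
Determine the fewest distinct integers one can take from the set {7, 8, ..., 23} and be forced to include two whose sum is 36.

13

A set avoiding the sum 36 can contain at most one of each pair {x, 36−x}, plus the 7 elements whose complement lies outside the range or equal to its own complement.
The integers 7, …, 18 (12 of them) are such a set: any two sum to at least 7+8 = 15 and at most 17+18 = 35 < 36.
By the pigeonhole principle, any 13th integer completes one of the 5 pairs, so 13 choices force a sum of 36.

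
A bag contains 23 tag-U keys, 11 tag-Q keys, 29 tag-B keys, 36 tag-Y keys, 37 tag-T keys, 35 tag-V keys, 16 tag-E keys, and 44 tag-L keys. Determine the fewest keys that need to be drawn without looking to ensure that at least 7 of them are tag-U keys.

215

In the worst case for collecting tag-U keys, every non-tag-U key comes out first.
There are 11 + 29 + 36 + 37 + 35 + 16 + 44 = 208 non-tag-U keys altogether.
After those, each further key must be tag-U, so 208 + 7 = 215 draws guarantee 7 tag-U keys.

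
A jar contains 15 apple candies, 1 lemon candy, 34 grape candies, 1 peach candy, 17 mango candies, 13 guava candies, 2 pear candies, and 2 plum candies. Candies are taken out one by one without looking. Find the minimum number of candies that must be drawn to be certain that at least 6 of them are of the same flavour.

An adversary could hand out at most 5 candies per flavour (4 flavours run out sooner): 5 + 1 + 5 + 1 + 5 + 5 + 2 + 2 = 26 candies and still no flavour has 6.
Pigeonhole: one more candy lands in a flavour already at 5, so 27 draws are enough and 26 are not.

27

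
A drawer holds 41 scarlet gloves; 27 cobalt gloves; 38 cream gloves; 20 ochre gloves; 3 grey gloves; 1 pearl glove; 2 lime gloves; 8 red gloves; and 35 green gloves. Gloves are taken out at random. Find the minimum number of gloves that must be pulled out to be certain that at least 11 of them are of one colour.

The 9 colours are the holes; the gloves drawn are the pigeons.
To avoid 11 of any one colour, the worst case takes at most 10 of each colour, or every glove of a colour that has fewer than 10.
That gives 10 + 10 + 10 + 10 + 3 + 1 + 2 + 8 + 10 = 64 gloves with no colour reaching 11.
The next glove forces some colour to 11, so 64 + 1 = 65.

65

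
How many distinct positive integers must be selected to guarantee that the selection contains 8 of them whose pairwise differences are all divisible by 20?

141

Integers whose pairwise differences are multiples of 20 are exactly those sharing a remainder mod 20. By the pigeonhole principle, the 20 residue classes mod 20 are the pigeonholes.
With 140 integers one could put 7 in each residue class and have no class reach 8.
The 141st integer pushes some class to 8, so 20·7 + 1 = 141.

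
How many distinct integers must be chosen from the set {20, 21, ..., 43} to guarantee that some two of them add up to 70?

17

Group the elements by complementary pair {x, 70−x}: {27,43}, {28,42}, {29,41}, …, giving 8 two-element pairs, the single value 35 (it cannot pair with itself since the integers are distinct), and 7 integers whose partner 70−x falls outside [20,43].
By pigeonhole, treating each of those 16 groups as a pigeonhole, one can pick one integer per group — 16 integers — with no two summing to 70.
The 17th integer lands in an occupied pair, forcing a sum of 70.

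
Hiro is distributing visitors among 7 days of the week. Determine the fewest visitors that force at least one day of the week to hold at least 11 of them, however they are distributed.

With 70 visitors one could put exactly 10 in each of the 7 days of the week, and no day of the week would reach 11.
One more visitor must land in a day of the week that already has 10, giving it 11.
So 7 × 10 + 1 = 71 visitors are required.

71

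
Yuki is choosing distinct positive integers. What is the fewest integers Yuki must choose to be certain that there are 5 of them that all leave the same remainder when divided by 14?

57

The 14 residue classes mod 14 are the pigeonholes.
With 56 integers one could put 4 in each residue class and have no class reach 5.
The 57th integer pushes some class to 5, so 14·4 + 1 = 57.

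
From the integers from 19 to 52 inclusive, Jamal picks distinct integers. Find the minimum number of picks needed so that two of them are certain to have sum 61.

23

Group the elements by complementary pair {x, 61−x}: {19,42}, {20,41}, {21,40}, …, giving 12 two-element pairs and 10 integers whose partner 61−x falls outside [19,52].
By pigeonhole, treating each of those 22 groups as a pigeonhole, one can pick one integer per group — 22 integers — with no two summing to 61.
The 23rd integer lands in an occupied pair, forcing a sum of 61.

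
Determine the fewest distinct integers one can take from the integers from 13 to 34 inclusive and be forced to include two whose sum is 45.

Two chosen integers sum to 45 exactly when both halves of some pair {x, 45−x} with 13 ≤ x ≤ 45−x ≤ 32 are chosen — 10 such pairs.
The remaining 2 elements (those with no distinct partner in range) can never complete a 45-sum, so the worst case takes all of them and one from each pair: 2 + 10 = 12.
The 13th integer has to be the second member of some pair, so 12 + 1 = 13.

13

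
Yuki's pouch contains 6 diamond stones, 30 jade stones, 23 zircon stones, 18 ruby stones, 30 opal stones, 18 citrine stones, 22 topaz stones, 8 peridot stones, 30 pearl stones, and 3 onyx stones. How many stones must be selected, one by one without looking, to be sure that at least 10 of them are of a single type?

By pigeonhole, put each drawn stone into a box by type. The largest draw with every box below 10 takes min(count, 9) from each type; types with fewer than 9 contribute all they have.
Σ min(cᵢ, 9) = 6 + 9 + 9 + 9 + 9 + 9 + 9 + 8 + 9 + 3 = 80.
Draw number 80 + 1 = 81 must push one box to 10.

81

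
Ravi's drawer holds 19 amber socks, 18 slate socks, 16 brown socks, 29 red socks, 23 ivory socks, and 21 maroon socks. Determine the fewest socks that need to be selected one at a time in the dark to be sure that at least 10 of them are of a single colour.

The 6 colours are the holes; the socks drawn are the pigeons.
To avoid 10 of any one colour, the worst case takes at most 9 of each colour.
That gives 9 + 9 + 9 + 9 + 9 + 9 = 54 socks with no colour reaching 10.
The next sock forces some colour to 10, so 54 + 1 = 55.

55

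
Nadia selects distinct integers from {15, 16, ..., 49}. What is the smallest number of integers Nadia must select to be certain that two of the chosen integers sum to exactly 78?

26

Two chosen integers sum to 78 exactly when both halves of some pair {x, 78−x} with 29 ≤ x ≤ 78−x ≤ 49 are chosen — 10 such pairs.
The remaining 15 elements (those with no distinct partner in range) can never complete a 78-sum, so the worst case takes all of them and one from each pair: 15 + 10 = 25.
By pigeonhole, the 26th integer has to be the second member of some pair, so 25 + 1 = 26.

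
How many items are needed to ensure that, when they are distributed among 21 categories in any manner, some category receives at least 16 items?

With 315 items one could put exactly 15 in each of the 21 categories, and no category would reach 16.
One more item must land in a category that already has 15, giving it 16.
So 21 × 15 + 1 = 316 items are required.

316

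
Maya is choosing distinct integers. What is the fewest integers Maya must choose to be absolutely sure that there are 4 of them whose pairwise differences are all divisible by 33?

Integers whose pairwise differences are multiples of 33 are exactly those sharing a remainder mod 33. By the pigeonhole principle, the 33 residue classes mod 33 are the pigeonholes.
With 99 integers one could put 3 in each residue class and have no class reach 4.
The 100th integer pushes some class to 4, so 33·3 + 1 = 100.

100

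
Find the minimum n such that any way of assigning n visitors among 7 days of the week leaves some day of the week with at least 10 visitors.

64

With 63 visitors one could put exactly 9 in each of the 7 days of the week, and no day of the week would reach 10.
One more visitor must land in a day of the week that already has 9, giving it 10.
So 7 × 9 + 1 = 64 visitors are required.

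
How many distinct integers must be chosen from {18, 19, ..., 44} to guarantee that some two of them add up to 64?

A set avoiding the sum 64 can contain at most one of each pair {x, 64−x}, plus the 3 elements whose complement lies outside the range or equal to its own complement.
The integers 18, …, 32 (15 of them) are such a set: any two sum to at least 18+19 = 37 and at most 31+32 = 63 < 64.
Any 16th integer completes one of the 12 pairs, so 16 choices force a sum of 64.

16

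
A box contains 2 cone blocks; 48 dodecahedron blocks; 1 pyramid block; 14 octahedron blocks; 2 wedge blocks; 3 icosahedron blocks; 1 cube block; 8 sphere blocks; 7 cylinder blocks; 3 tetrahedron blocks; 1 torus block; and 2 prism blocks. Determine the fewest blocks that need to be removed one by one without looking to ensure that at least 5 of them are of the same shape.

Pigeonhole: the 12 shapes are the holes; the blocks drawn are the pigeons.
To avoid 5 of any one shape, the worst case takes at most 4 of each shape, or every block of a shape that has fewer than 4.
That gives 2 + 4 + 1 + 4 + 2 + 3 + 1 + 4 + 4 + 3 + 1 + 2 = 31 blocks with no shape reaching 5.
The next block forces some shape to 5, so 31 + 1 = 32.

32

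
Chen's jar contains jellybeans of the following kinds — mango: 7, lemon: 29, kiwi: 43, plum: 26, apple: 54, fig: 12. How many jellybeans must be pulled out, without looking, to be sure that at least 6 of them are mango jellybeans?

In the worst case for collecting mango jellybeans, every non-mango jellybean comes out first.
There are 29 + 43 + 26 + 54 + 12 = 164 non-mango jellybeans altogether.
After those, each further jellybean must be mango, so 164 + 6 = 170 draws guarantee 6 mango jellybeans.

170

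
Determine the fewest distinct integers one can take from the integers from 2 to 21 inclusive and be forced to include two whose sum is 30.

Group the elements by complementary pair {x, 30−x}: {9,21}, {10,20}, {11,19}, …, giving 6 two-element pairs; the single value 15 (it cannot pair with itself since the integers are distinct); and 7 integers whose partner 30−x falls outside [2,21].
Pigeonhole: treating each of those 14 groups as a pigeonhole, one can pick one integer per group — 14 integers — with no two summing to 30.
The 15th integer lands in an occupied pair, forcing a sum of 30.

15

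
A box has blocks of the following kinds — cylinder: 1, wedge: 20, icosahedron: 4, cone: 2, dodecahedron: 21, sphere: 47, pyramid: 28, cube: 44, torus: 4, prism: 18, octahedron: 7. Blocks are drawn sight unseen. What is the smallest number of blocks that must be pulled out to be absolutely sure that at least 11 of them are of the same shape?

Put each drawn block into a box by shape. The largest draw with every box below 11 takes min(count, 10) from each shape; shapes with fewer than 10 contribute all they have.
Σ min(cᵢ, 10) = 1 + 10 + 4 + 2 + 10 + 10 + 10 + 10 + 4 + 10 + 7 = 78.
Draw number 78 + 1 = 79 must push one box to 11.

79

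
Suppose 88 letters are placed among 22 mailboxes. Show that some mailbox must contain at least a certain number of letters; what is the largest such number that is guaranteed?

4

The 22 mailboxes are the holes and the 88 letters are the pigeons.
If every mailbox held at most 3 letters, the total would be at most 22 × 3 = 66, which is less than 88.
So some mailbox holds at least ⌈88/22⌉ = 4 letters.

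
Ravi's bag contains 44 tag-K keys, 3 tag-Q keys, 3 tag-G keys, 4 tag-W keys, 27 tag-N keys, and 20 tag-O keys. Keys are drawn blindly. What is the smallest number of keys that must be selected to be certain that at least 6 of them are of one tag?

26

Put each drawn key into a box by tag. The largest draw with every box below 6 takes min(count, 5) from each tag; tags with fewer than 5 contribute all they have.
Σ min(cᵢ, 5) = 5 + 3 + 3 + 4 + 5 + 5 = 25.
Draw number 25 + 1 = 26 must push one box to 6.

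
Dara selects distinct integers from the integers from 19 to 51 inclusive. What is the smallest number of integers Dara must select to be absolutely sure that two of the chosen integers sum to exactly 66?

20

Two chosen integers sum to 66 exactly when both halves of some pair {x, 66−x} with 19 ≤ x ≤ 66−x ≤ 47 are chosen — 14 such pairs.
The remaining 5 elements (those with no distinct partner in range) can never complete a 66-sum, so the worst case takes all of them and one from each pair: 5 + 14 = 19.
The 20th integer has to be the second member of some pair, so 19 + 1 = 20.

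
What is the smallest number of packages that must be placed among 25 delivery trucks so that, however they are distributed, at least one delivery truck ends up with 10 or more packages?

226

With 225 packages one could put exactly 9 in each of the 25 delivery trucks, and no delivery truck would reach 10.
By the pigeonhole principle, one more package must land in a delivery truck that already has 9, giving it 10.
So 25 × 9 + 1 = 226 packages are required.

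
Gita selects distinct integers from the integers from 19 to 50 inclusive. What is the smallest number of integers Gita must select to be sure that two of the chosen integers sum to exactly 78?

Group the elements by complementary pair {x, 78−x}: {28,50}, {29,49}, {30,48}, …, giving 11 two-element pairs, the single value 39 (it cannot pair with itself since the integers are distinct), and 9 integers whose partner 78−x falls outside [19,50].
Treating each of those 21 groups as a pigeonhole, one can pick one integer per group — 21 integers — with no two summing to 78.
The 22nd integer lands in an occupied pair, forcing a sum of 78.

22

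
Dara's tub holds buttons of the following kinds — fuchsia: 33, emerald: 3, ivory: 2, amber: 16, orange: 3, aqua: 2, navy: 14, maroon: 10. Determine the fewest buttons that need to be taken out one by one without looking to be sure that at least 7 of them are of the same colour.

An adversary could hand out at most 6 buttons per colour (4 colours run out sooner): 6 + 3 + 2 + 6 + 3 + 2 + 6 + 6 = 34 buttons and still no colour has 7.
By pigeonhole, one more button lands in a colour already at 6, so 35 draws are enough and 34 are not.

35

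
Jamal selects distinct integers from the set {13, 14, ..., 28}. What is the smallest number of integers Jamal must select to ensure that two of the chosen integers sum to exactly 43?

Two chosen integers sum to 43 exactly when both halves of some pair {x, 43−x} with 15 ≤ x ≤ 43−x ≤ 28 are chosen — 7 such pairs.
The remaining 2 elements (those with no distinct partner in range) can never complete a 43-sum, so the worst case takes all of them and one from each pair: 2 + 7 = 9.
By the pigeonhole principle, the 10th integer has to be the second member of some pair, so 9 + 1 = 10.

10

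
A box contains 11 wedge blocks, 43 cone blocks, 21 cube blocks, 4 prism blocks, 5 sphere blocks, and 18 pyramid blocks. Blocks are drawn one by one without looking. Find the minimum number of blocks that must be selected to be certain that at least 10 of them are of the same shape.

By the pigeonhole principle, put each drawn block into a box by shape. The largest draw with every box below 10 takes min(count, 9) from each shape; shapes with fewer than 9 contribute all they have.
Σ min(cᵢ, 9) = 9 + 9 + 9 + 4 + 5 + 9 = 45.
Draw number 45 + 1 = 46 must push one box to 10.

46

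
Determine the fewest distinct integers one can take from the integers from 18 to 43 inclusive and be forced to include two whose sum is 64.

Two chosen integers sum to 64 exactly when both halves of some pair {x, 64−x} with 21 ≤ x ≤ 64−x ≤ 43 are chosen — 11 such pairs.
The remaining 4 elements (those with no distinct partner in range) can never complete a 64-sum, so the worst case takes all of them and one from each pair: 4 + 11 = 15.
By the pigeonhole principle, the 16th integer has to be the second member of some pair, so 15 + 1 = 16.

16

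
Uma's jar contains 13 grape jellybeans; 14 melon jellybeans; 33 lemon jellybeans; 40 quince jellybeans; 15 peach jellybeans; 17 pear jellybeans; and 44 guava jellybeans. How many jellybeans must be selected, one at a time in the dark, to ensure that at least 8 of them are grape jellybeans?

In the worst case for collecting grape jellybeans, every non-grape jellybean comes out first.
There are 14 + 33 + 40 + 15 + 17 + 44 = 163 non-grape jellybeans altogether.
After those, each further jellybean must be grape, so 163 + 8 = 171 draws guarantee 8 grape jellybeans.

171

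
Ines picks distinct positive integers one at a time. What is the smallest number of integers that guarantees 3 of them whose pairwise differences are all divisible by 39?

79

Integers whose pairwise differences are multiples of 39 are exactly those sharing a remainder mod 39. By the pigeonhole principle, the 39 residue classes mod 39 are the pigeonholes.
With 78 integers one could put 2 in each residue class and have no class reach 3.
The 79th integer pushes some class to 3, so 39·2 + 1 = 79.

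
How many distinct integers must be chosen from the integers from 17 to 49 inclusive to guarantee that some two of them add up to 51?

25

A set avoiding the sum 51 can contain at most one of each pair {x, 51−x}, plus the 15 elements whose complement lies outside the range.
The integers 26, …, 49 (24 of them) are such a set: any two sum to at least 26+27 = 53 > 51.
By pigeonhole, any 25th integer completes one of the 9 pairs, so 25 choices force a sum of 51.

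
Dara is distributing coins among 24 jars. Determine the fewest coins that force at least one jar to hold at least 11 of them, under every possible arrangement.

241

With 240 coins one could put exactly 10 in each of the 24 jars, and no jar would reach 11.
By pigeonhole, one more coin must land in a jar that already has 10, giving it 11.
So 24 × 10 + 1 = 241 coins are required.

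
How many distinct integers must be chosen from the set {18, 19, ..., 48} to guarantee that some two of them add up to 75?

A set avoiding the sum 75 can contain at most one of each pair {x, 75−x}, plus the 9 elements whose complement lies outside the range.
The integers 18, …, 37 (20 of them) are such a set: any two sum to at least 18+19 = 37 and at most 36+37 = 73 < 75.
By the pigeonhole principle, any 21st integer completes one of the 11 pairs, so 21 choices force a sum of 75.

21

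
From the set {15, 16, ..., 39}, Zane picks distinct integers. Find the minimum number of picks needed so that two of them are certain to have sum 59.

Group the elements by complementary pair {x, 59−x}: {20,39}, {21,38}, {22,37}, …, giving 10 two-element pairs and 5 integers whose partner 59−x falls outside [15,39].
Treating each of those 15 groups as a pigeonhole, one can pick one integer per group — 15 integers — with no two summing to 59.
The 16th integer lands in an occupied pair, forcing a sum of 59.

16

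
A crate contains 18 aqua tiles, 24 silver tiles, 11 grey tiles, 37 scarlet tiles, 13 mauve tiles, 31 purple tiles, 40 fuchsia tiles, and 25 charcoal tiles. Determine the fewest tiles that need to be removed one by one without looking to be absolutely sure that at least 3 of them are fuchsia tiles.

162

In the worst case for collecting fuchsia tiles, every non-fuchsia tile comes out first.
There are 18 + 24 + 11 + 37 + 13 + 31 + 25 = 159 non-fuchsia tiles altogether.
After those, each further tile must be fuchsia, so 159 + 3 = 162 draws guarantee 3 fuchsia tiles.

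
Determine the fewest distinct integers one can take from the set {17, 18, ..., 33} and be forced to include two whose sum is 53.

11

A set avoiding the sum 53 can contain at most one of each pair {x, 53−x}, plus the 3 elements whose complement lies outside the range.
The integers 17, …, 26 (10 of them) are such a set: any two sum to at least 17+18 = 35 and at most 25+26 = 51 < 53.
Any 11th integer completes one of the 7 pairs, so 11 choices force a sum of 53.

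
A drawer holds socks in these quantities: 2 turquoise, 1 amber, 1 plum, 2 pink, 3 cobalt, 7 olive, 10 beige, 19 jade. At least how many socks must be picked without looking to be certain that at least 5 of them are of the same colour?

An adversary could hand out at most 4 socks per colour (5 colours run out sooner): 2 + 1 + 1 + 2 + 3 + 4 + 4 + 4 = 21 socks and still no colour has 5.
Pigeonhole: one more sock lands in a colour already at 4, so 22 draws are enough and 21 are not.

22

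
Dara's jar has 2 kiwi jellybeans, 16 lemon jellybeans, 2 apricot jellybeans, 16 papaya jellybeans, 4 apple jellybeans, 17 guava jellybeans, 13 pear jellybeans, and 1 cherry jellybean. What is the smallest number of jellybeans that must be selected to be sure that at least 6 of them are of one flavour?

30

Put each drawn jellybean into a box by flavour. The largest draw with every box below 6 takes min(count, 5) from each flavour; flavours with fewer than 5 contribute all they have.
Σ min(cᵢ, 5) = 2 + 5 + 2 + 5 + 4 + 5 + 5 + 1 = 29.
Draw number 29 + 1 = 30 must push one box to 6.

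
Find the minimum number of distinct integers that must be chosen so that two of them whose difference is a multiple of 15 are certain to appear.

16

Integers whose pairwise differences are multiples of 15 are exactly those sharing a remainder mod 15. The 15 residue classes mod 15 are the pigeonholes.
With 15 integers one could put 1 in each residue class and have no class reach 2.
The 16th integer pushes some class to 2, so 15·1 + 1 = 16.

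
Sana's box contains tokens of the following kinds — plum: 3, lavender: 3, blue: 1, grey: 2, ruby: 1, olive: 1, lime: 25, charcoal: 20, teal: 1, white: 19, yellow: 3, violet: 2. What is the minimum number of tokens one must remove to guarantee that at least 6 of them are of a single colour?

33

An adversary could hand out at most 5 tokens per colour (9 colours run out sooner): 3 + 3 + 1 + 2 + 1 + 1 + 5 + 5 + 1 + 5 + 3 + 2 = 32 tokens and still no colour has 6.
By the pigeonhole principle, one more token lands in a colour already at 5, so 33 draws are enough and 32 are not.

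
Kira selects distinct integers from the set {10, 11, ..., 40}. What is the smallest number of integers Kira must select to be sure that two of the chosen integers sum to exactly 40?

22

Group the elements by complementary pair {x, 40−x}: {10,30}, {11,29}, {12,28}, …, giving 10 two-element pairs; the single value 20 (it cannot pair with itself since the integers are distinct); and 10 integers whose partner 40−x falls outside [10,40].
Pigeonhole: treating each of those 21 groups as a pigeonhole, one can pick one integer per group — 21 integers — with no two summing to 40.
The 22nd integer lands in an occupied pair, forcing a sum of 40.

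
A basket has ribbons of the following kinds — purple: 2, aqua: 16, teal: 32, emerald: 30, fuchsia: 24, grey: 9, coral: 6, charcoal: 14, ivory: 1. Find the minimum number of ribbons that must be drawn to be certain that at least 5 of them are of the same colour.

The 9 colours are the holes; the ribbons drawn are the pigeons.
To avoid 5 of any one colour, the worst case takes at most 4 of each colour, or every ribbon of a colour that has fewer than 4.
That gives 2 + 4 + 4 + 4 + 4 + 4 + 4 + 4 + 1 = 31 ribbons with no colour reaching 5.
The next ribbon forces some colour to 5, so 31 + 1 = 32.

32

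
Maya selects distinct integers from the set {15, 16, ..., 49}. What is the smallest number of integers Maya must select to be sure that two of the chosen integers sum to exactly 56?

23

A set avoiding the sum 56 can contain at most one of each pair {x, 56−x}, plus the 9 elements whose complement lies outside the range or equal to its own complement.
The integers 28, …, 49 (22 of them) are such a set: any two sum to at least 28+29 = 57 > 56.
By pigeonhole, any 23rd integer completes one of the 13 pairs, so 23 choices force a sum of 56.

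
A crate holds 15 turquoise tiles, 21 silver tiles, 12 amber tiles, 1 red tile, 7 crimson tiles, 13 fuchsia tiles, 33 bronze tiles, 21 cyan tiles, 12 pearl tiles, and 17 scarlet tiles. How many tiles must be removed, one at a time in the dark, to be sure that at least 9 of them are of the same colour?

73

An adversary could hand out at most 8 tiles per colour (red, crimson run out sooner): 8 + 8 + 8 + 1 + 7 + 8 + 8 + 8 + 8 + 8 = 72 tiles and still no colour has 9.
Pigeonhole: one more tile lands in a colour already at 8, so 73 draws are enough and 72 are not.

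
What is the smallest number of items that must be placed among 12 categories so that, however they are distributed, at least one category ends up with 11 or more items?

With 120 items one could put exactly 10 in each of the 12 categories, and no category would reach 11.
One more item must land in a category that already has 10, giving it 11.
So 12 × 10 + 1 = 121 items are required.

121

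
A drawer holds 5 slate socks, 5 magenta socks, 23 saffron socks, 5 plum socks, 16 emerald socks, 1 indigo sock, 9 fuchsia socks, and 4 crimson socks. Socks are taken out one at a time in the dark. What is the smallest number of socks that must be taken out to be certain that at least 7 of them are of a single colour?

By the pigeonhole principle, put each drawn sock into a box by colour. The largest draw with every box below 7 takes min(count, 6) from each colour; colours with fewer than 6 contribute all they have.
Σ min(cᵢ, 6) = 5 + 5 + 6 + 5 + 6 + 1 + 6 + 4 = 38.
Draw number 38 + 1 = 39 must push one box to 7.

39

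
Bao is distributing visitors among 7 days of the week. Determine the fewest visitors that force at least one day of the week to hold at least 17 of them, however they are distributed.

With 112 visitors one could put exactly 16 in each of the 7 days of the week, and no day of the week would reach 17.
Pigeonhole: one more visitor must land in a day of the week that already has 16, giving it 17.
So 7 × 16 + 1 = 113 visitors are required.

113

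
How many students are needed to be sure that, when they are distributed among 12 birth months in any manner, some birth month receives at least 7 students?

With 72 students one could put exactly 6 in each of the 12 birth months, and no birth month would reach 7.
By pigeonhole, one more student must land in a birth month that already has 6, giving it 7.
So 12 × 6 + 1 = 73 students are required.

73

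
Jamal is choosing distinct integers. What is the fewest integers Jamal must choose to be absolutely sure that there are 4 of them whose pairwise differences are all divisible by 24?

Integers whose pairwise differences are multiples of 24 are exactly those sharing a remainder mod 24. The 24 residue classes mod 24 are the pigeonholes.
With 72 integers one could put 3 in each residue class and have no class reach 4.
The 73rd integer pushes some class to 4, so 24·3 + 1 = 73.

73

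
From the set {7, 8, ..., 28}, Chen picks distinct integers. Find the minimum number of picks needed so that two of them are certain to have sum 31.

Two chosen integers sum to 31 exactly when both halves of some pair {x, 31−x} with 7 ≤ x ≤ 31−x ≤ 24 are chosen — 9 such pairs.
The remaining 4 elements (those with no distinct partner in range) can never complete a 31-sum, so the worst case takes all of them and one from each pair: 4 + 9 = 13.
The 14th integer has to be the second member of some pair, so 13 + 1 = 14.

14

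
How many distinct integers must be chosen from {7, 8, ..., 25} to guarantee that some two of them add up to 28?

13

Two chosen integers sum to 28 exactly when both halves of some pair {x, 28−x} with 7 ≤ x ≤ 28−x ≤ 21 are chosen — 7 such pairs.
The remaining 5 elements (those with no distinct partner in range) can never complete a 28-sum, so the worst case takes all of them and one from each pair: 5 + 7 = 12.
Pigeonhole: the 13th integer has to be the second member of some pair, so 12 + 1 = 13.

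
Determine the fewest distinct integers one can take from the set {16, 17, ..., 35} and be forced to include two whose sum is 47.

A set avoiding the sum 47 can contain at most one of each pair {x, 47−x}, plus the 4 elements whose complement lies outside the range.
The integers 24, …, 35 (12 of them) are such a set: any two sum to at least 24+25 = 49 > 47.
By the pigeonhole principle, any 13th integer completes one of the 8 pairs, so 13 choices force a sum of 47.

13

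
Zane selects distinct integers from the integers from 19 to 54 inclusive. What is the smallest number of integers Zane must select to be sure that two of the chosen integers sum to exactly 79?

Two chosen integers sum to 79 exactly when both halves of some pair {x, 79−x} with 25 ≤ x ≤ 79−x ≤ 54 are chosen — 15 such pairs.
The remaining 6 elements (those with no distinct partner in range) can never complete a 79-sum, so the worst case takes all of them and one from each pair: 6 + 15 = 21.
The 22nd integer has to be the second member of some pair, so 21 + 1 = 22.

22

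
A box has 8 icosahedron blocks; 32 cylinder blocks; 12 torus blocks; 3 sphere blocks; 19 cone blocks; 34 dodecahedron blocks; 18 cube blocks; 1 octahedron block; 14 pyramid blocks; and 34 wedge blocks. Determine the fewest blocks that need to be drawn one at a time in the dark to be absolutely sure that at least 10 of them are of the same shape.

An adversary could hand out at most 9 blocks per shape (icosahedron, sphere, octahedron run out sooner): 8 + 9 + 9 + 3 + 9 + 9 + 9 + 1 + 9 + 9 = 75 blocks and still no shape has 10.
Pigeonhole: one more block lands in a shape already at 9, so 76 draws are enough and 75 are not.

76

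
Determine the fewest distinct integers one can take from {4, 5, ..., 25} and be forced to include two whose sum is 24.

Two chosen integers sum to 24 exactly when both halves of some pair {x, 24−x} with 4 ≤ x ≤ 24−x ≤ 20 are chosen — 8 such pairs.
The remaining 6 elements (those with no distinct partner in range) can never complete a 24-sum, so the worst case takes all of them and one from each pair: 6 + 8 = 14.
The 15th integer has to be the second member of some pair, so 14 + 1 = 15.

15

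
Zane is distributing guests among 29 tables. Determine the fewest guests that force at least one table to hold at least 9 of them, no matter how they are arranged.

With 232 guests one could put exactly 8 in each of the 29 tables, and no table would reach 9.
One more guest must land in a table that already has 8, giving it 9.
So 29 × 8 + 1 = 233 guests are required.

233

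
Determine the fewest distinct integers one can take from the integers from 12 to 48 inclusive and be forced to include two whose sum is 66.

23

Group the elements by complementary pair {x, 66−x}: {18,48}, {19,47}, {20,46}, …, giving 15 two-element pairs, the single value 33 (it cannot pair with itself since the integers are distinct), and 6 integers whose partner 66−x falls outside [12,48].
By pigeonhole, treating each of those 22 groups as a pigeonhole, one can pick one integer per group — 22 integers — with no two summing to 66.
The 23rd integer lands in an occupied pair, forcing a sum of 66.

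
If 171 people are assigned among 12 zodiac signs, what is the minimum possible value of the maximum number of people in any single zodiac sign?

15

Pigeonhole: the 12 zodiac signs are the holes and the 171 people are the pigeons.
If every zodiac sign held at most 14 people, the total would be at most 12 × 14 = 168, which is less than 171.
So some zodiac sign holds at least ⌈171/12⌉ = 15 people.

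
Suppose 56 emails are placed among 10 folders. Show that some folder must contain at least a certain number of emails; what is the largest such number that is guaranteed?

6

The 10 folders are the holes and the 56 emails are the pigeons.
If every folder held at most 5 emails, the total would be at most 10 × 5 = 50, which is less than 56.
So some folder holds at least ⌈56/10⌉ = 6 emails.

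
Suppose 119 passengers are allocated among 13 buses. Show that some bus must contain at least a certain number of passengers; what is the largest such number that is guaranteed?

10

The 13 buses are the holes and the 119 passengers are the pigeons.
If every bus held at most 9 passengers, the total would be at most 13 × 9 = 117, which is less than 119.
So some bus holds at least ⌈119/13⌉ = 10 passengers.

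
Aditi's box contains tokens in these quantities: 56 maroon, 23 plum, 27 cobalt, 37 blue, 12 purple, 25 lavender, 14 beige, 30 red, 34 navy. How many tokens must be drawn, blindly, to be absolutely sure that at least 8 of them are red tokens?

236

In the worst case for collecting red tokens, every non-red token comes out first.
There are 56 + 23 + 27 + 37 + 12 + 25 + 14 + 34 = 228 non-red tokens altogether.
After those, each further token must be red, so 228 + 8 = 236 draws guarantee 8 red tokens.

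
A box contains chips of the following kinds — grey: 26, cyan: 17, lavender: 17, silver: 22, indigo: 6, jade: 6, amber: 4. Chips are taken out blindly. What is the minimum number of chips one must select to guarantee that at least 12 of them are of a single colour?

61

By pigeonhole, put each drawn chip into a box by colour. The largest draw with every box below 12 takes min(count, 11) from each colour; colours with fewer than 11 contribute all they have.
Σ min(cᵢ, 11) = 11 + 11 + 11 + 11 + 6 + 6 + 4 = 60.
Draw number 60 + 1 = 61 must push one box to 12.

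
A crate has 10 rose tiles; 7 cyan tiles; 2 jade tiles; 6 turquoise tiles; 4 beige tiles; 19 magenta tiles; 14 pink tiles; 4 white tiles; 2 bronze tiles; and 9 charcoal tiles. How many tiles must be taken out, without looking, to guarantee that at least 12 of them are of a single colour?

An adversary could hand out at most 11 tiles per colour (8 colours run out sooner): 10 + 7 + 2 + 6 + 4 + 11 + 11 + 4 + 2 + 9 = 66 tiles and still no colour has 12.
By the pigeonhole principle, one more tile lands in a colour already at 11, so 67 draws are enough and 66 are not.

67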